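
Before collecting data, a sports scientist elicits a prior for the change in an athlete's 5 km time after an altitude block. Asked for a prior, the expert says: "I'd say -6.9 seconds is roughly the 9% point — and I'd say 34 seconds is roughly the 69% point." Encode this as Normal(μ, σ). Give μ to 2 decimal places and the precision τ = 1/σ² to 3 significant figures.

For Normal(μ,σ), the p-quantile is μ + z_p·σ. Here z_{0.09} = -1.341, z_{0.69} = 0.4959.
So -6.9 = μ − 1.341σ and 34 = μ + 0.4959σ.
Subtracting: σ = (34 − -6.9)/(0.4959 − (-1.341)) = 22.27.
Then μ = -6.9 − (-1.341)·22.27 = 22.96.
Precision τ = 1/σ² = 1/22.27² = 0.00202.

μ = 22.96, τ = 0.00202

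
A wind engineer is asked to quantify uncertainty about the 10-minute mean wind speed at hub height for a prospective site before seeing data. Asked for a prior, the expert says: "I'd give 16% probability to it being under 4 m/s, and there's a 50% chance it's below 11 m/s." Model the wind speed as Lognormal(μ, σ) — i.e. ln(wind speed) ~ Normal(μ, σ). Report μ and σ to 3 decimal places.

μ ≈ 2.398, σ ≈ 1.017

If T ~ Lognormal(μ,σ) then ln T ~ Normal(μ,σ), so the p-quantile of ln T is μ + z_p·σ.
ln(4) = 1.386 and ln(11) = 2.398; z_{0.16} = -0.9945, z_{0.5} = 0.
σ = (2.398 − 1.386)/(0 − (-0.9945)) = 1.017.
μ = 1.386 − (-0.9945)·1.017 = 2.398.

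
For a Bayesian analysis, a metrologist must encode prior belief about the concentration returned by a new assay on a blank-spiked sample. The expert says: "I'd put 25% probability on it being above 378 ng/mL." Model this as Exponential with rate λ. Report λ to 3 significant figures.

P(T > 378.0) = e^(−λ·378.0) = 0.25, so λ = −ln(0.25)/378.0 = 0.00367.

λ ≈ 0.00367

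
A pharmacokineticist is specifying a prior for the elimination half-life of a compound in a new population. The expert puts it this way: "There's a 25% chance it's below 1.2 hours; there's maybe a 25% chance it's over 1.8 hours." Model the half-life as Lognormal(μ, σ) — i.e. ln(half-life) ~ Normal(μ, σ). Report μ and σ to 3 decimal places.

If T ~ Lognormal(μ,σ) then ln T ~ Normal(μ,σ), so the p-quantile of ln T is μ + z_p·σ.
ln(1.2) = 0.1823 and ln(1.8) = 0.5878; z_{0.25} = -0.6745, z_{0.75} = 0.6745.
σ = (0.5878 − 0.1823)/(0.6745 − (-0.6745)) = 0.301.
μ = 0.1823 − (-0.6745)·0.301 = 0.385.

μ ≈ 0.385, σ ≈ 0.301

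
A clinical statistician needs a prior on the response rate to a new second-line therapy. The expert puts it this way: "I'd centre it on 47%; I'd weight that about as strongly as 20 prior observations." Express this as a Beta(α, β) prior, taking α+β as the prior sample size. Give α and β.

Under the effective-sample-size interpretation, Beta(α, β) has prior mean α/(α+β) and prior sample size α+β.
So α+β = 20 and α/(α+β) = 0.47, giving α = 0.47·20 = 9.4 and β = 20 − 9.4 = 10.6.

α = 9.4, β = 10.6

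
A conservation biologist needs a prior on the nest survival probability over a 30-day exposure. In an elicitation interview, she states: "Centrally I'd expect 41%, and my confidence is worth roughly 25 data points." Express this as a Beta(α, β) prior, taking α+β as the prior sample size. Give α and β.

α = 10.25, β = 14.75

Under the effective-sample-size interpretation, Beta(α, β) has prior mean α/(α+β) and prior sample size α+β.
So α+β = 25 and α/(α+β) = 0.41, giving α = 0.41·25 = 10.25 and β = 25 − 10.25 = 14.75.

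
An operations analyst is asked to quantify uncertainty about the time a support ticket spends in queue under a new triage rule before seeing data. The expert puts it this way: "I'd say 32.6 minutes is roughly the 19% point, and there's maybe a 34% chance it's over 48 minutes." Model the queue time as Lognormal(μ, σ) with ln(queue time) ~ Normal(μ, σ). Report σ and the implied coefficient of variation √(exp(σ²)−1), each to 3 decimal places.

If T ~ Lognormal(μ,σ) then ln T ~ Normal(μ,σ), so the p-quantile of ln T is μ + z_p·σ.
ln(32.6) = 3.484 and ln(48) = 3.871; z_{0.19} = -0.8779, z_{0.66} = 0.4125.
σ = (3.871 − 3.484)/(0.4125 − (-0.8779)) = 0.300.
μ = 3.484 − (-0.8779)·0.300 = 3.748.
CV = √(exp(σ²)−1) = √(exp(0.0899)−1) = 0.307.

σ ≈ 0.300, CV ≈ 0.307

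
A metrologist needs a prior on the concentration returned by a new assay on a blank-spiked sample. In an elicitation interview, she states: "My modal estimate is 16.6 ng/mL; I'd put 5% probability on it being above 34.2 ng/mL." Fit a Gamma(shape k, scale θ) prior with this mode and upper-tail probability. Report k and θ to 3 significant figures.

k ≈ 6.29, θ ≈ 3.14

Gamma(k,θ) with k>1 has mode (k−1)θ, so θ = 16.6/(k−1).
Need P(X < 34.2) = 0.95 with θ tied to k this way. Start at k = 2, θ = 16.6: P(X<34.2) ≈ 0.610.
Too low — raise k to concentrate. Iterating converges to k ≈ 6.29.
Then θ = 16.6/(6.29−1) ≈ 3.14.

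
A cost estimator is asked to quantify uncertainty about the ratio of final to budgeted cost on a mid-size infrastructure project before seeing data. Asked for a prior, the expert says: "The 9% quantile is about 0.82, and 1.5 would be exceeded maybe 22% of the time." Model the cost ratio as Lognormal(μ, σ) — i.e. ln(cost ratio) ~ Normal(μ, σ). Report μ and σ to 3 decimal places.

If T ~ Lognormal(μ,σ) then ln T ~ Normal(μ,σ), so the p-quantile of ln T is μ + z_p·σ.
ln(0.82) = -0.1985 and ln(1.5) = 0.4055; z_{0.09} = -1.341, z_{0.78} = 0.7722.
σ = (0.4055 − -0.1985)/(0.7722 − (-1.341)) = 0.286.
μ = -0.1985 − (-1.341)·0.286 = 0.185.

μ ≈ 0.185, σ ≈ 0.286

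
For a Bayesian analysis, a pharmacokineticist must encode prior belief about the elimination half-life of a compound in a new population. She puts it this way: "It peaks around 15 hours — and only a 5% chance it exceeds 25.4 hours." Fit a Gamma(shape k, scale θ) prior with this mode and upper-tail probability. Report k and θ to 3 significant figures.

k ≈ 11.1, θ ≈ 1.49

Gamma(k,θ) with k>1 has mode (k−1)θ, so θ = 15/(k−1).
Need P(X < 25.4) = 0.95 with θ tied to k this way. Start at k = 2, θ = 15: P(X<25.4) ≈ 0.505.
Too low — raise k to concentrate. Iterating converges to k ≈ 11.1.
Then θ = 15/(11.1−1) ≈ 1.49.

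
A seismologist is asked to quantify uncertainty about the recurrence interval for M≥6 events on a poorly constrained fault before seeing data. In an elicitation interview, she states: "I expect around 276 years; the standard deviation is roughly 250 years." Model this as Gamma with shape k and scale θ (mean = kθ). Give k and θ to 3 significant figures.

k ≈ 1.22, θ ≈ 226

For Gamma(k, scale θ): mean = kθ, variance = kθ², so CV = 1/√k.
CV = SD/mean = 250/276 = 0.9058, hence k = 1/CV² = 1.22.
Then θ = mean/k = 276/1.22 = 226.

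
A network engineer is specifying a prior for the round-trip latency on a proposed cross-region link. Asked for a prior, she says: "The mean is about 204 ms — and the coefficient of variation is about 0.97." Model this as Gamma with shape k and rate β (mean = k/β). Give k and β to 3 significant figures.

k ≈ 1.06, β ≈ 0.00521

For Gamma(k, rate β): mean = k/β, variance = k/β², so CV = 1/√k.
CV = 0.97, hence k = 1/CV² = 1.06.
Then β = k/mean = 1.06/204 = 0.00521.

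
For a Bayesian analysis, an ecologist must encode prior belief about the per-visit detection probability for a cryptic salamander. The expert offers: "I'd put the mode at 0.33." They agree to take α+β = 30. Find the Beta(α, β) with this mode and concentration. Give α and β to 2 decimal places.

α = 10.24, β = 19.76

For α,β > 1 the Beta mode is (α−1)/(α+β−2). With α+β = 30, the mode is (α−1)/28.
Set (α−1)/28 = 0.33 → α = 1 + 0.33·28 = 10.24.
β = 30 − α = 19.76.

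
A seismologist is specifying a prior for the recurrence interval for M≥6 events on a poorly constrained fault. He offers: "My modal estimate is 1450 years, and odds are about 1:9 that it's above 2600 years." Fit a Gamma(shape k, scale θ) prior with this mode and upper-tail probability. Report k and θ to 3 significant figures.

k ≈ 6.58, θ ≈ 260

Gamma(k,θ) with k>1 has mode (k−1)θ, so θ = 1450/(k−1).
Need P(X < 2600) = 0.9 with θ tied to k this way. Start at k = 2, θ = 1450: P(X<2600) ≈ 0.535.
Too low — raise k to concentrate. Iterating converges to k ≈ 6.58.
Then θ = 1450/(6.58−1) ≈ 260.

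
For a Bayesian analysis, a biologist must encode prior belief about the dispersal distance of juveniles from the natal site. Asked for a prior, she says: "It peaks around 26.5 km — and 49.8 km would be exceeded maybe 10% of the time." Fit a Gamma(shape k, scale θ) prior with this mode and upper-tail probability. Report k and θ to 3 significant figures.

k ≈ 5.8, θ ≈ 5.52

Gamma(k,θ) with k>1 has mode (k−1)θ, so θ = 26.5/(k−1).
Need P(X < 49.8) = 0.9 with θ tied to k this way. Start at k = 2, θ = 26.5: P(X<49.8) ≈ 0.560.
Too low — raise k to concentrate. Iterating converges to k ≈ 5.8.
Then θ = 26.5/(5.8−1) ≈ 5.52.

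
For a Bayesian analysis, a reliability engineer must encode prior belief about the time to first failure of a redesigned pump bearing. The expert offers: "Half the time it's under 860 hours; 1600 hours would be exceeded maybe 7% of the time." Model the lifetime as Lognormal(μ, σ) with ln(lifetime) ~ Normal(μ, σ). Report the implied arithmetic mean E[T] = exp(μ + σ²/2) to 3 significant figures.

E[T] ≈ 940 hours

If T ~ Lognormal(μ,σ) then ln T ~ Normal(μ,σ), so the p-quantile of ln T is μ + z_p·σ.
ln(860) = 6.757 and ln(1600) = 7.378; z_{0.5} = 0, z_{0.93} = 1.476.
σ = (7.378 − 6.757)/(1.476 − (0)) = 0.421.
μ = 6.757 − (0)·0.421 = 6.757.
E[T] = exp(μ + σ²/2) = exp(6.757 + 0.0885) = 940 hours.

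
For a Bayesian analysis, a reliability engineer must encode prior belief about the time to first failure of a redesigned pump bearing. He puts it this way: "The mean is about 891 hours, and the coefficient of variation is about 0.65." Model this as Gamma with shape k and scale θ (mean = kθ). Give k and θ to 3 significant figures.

For Gamma(k, scale θ): mean = kθ, variance = kθ², so CV = 1/√k.
CV = 0.65, hence k = 1/CV² = 2.37.
Then θ = mean/k = 891/2.37 = 376.

k ≈ 2.37, θ ≈ 376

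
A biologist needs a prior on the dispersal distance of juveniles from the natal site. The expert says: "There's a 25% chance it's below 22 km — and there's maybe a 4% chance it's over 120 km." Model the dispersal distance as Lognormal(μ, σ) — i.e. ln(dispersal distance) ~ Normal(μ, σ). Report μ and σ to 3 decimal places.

If T ~ Lognormal(μ,σ) then ln T ~ Normal(μ,σ), so the p-quantile of ln T is μ + z_p·σ.
ln(22) = 3.091 and ln(120) = 4.787; z_{0.25} = -0.6745, z_{0.96} = 1.751.
σ = (4.787 − 3.091)/(1.751 − (-0.6745)) = 0.700.
μ = 3.091 − (-0.6745)·0.700 = 3.563.

μ ≈ 3.563, σ ≈ 0.700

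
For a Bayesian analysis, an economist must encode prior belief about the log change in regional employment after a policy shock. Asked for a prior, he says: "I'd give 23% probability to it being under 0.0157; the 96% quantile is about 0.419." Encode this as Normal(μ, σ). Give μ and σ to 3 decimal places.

The p-quantile of Normal(μ,σ) is μ + z_p·σ, with z_{0.23} = -0.7388 and z_{0.96} = 1.751.
Eliminate σ: μ = (z₂·x₁ − z₁·x₂)/(z₂ − z₁) = (1.751·0.0157 − (-0.7388)·0.419)/2.49 = 0.135.
Then σ = (x₂ − x₁)/(z₂ − z₁) = (0.419 − 0.0157)/2.49 = 0.162.

μ = 0.135, σ = 0.162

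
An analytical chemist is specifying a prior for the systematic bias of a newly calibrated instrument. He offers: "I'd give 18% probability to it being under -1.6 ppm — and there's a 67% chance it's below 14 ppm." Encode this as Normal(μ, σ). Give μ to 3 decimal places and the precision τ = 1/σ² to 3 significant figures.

The p-quantile of Normal(μ,σ) is μ + z_p·σ, with z_{0.18} = -0.9154 and z_{0.67} = 0.4399.
Eliminate σ: μ = (z₂·x₁ − z₁·x₂)/(z₂ − z₁) = (0.4399·-1.6 − (-0.9154)·14)/1.355 = 8.936.
Then σ = (x₂ − x₁)/(z₂ − z₁) = (14 − -1.6)/1.355 = 11.511.
Precision τ = 1/σ² = 1/11.51² = 0.00755.

μ = 8.936, τ = 0.00755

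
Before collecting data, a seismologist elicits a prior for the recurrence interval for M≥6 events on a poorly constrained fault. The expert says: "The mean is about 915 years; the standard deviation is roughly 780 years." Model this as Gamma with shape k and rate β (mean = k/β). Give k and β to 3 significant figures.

k ≈ 1.38, β ≈ 0.0015

For Gamma(k, rate β): mean = k/β, variance = k/β², so CV = 1/√k.
CV = SD/mean = 780/915 = 0.8525, hence k = 1/CV² = 1.38.
Then β = k/mean = 1.38/915 = 0.0015.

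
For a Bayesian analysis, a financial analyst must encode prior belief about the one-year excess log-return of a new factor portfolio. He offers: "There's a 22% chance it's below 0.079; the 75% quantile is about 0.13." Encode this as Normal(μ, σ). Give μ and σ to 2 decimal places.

For Normal(μ,σ), the p-quantile is μ + z_p·σ. Here z_{0.22} = -0.7722, z_{0.75} = 0.6745.
So 0.079 = μ − 0.7722σ and 0.13 = μ + 0.6745σ.
Subtracting: σ = (0.13 − 0.079)/(0.6745 − (-0.7722)) = 0.04.
Then μ = 0.079 − (-0.7722)·0.04 = 0.11.

μ = 0.11, σ = 0.04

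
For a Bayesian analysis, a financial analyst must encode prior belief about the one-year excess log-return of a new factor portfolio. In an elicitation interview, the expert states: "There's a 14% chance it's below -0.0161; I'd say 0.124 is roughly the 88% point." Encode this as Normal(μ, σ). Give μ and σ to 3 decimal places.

μ = 0.051, σ = 0.062

The p-quantile of Normal(μ,σ) is μ + z_p·σ, with z_{0.14} = -1.08 and z_{0.88} = 1.175.
Eliminate σ: μ = (z₂·x₁ − z₁·x₂)/(z₂ − z₁) = (1.175·-0.0161 − (-1.08)·0.124)/2.255 = 0.051.
Then σ = (x₂ − x₁)/(z₂ − z₁) = (0.124 − -0.0161)/2.255 = 0.062.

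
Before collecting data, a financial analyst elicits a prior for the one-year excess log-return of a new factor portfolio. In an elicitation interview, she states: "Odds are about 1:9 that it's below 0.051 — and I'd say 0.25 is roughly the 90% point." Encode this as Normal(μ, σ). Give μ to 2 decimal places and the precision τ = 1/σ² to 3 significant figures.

μ = 0.15, τ = 166

For Normal(μ,σ), the p-quantile is μ + z_p·σ. Here z_{0.1} = -1.282, z_{0.9} = 1.282.
So 0.051 = μ − 1.282σ and 0.25 = μ + 1.282σ.
Subtracting: σ = (0.25 − 0.051)/(1.282 − (-1.282)) = 0.08.
Then μ = 0.051 − (-1.282)·0.08 = 0.15.
Precision τ = 1/σ² = 1/0.07764² = 166.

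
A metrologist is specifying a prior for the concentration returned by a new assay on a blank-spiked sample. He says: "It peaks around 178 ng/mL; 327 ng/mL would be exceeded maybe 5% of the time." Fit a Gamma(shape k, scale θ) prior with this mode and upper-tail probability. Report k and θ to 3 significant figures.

Gamma(k,θ) with k>1 has mode (k−1)θ, so θ = 178/(k−1).
Need P(X < 327) = 0.95 with θ tied to k this way. Start at k = 2, θ = 178: P(X<327) ≈ 0.548.
Too low — raise k to concentrate. Iterating converges to k ≈ 8.53.
Then θ = 178/(8.53−1) ≈ 23.6.

k ≈ 8.53, θ ≈ 23.6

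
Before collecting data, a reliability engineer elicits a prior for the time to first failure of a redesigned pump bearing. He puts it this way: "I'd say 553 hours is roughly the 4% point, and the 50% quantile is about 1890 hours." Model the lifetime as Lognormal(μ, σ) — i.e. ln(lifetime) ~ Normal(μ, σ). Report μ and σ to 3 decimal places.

μ ≈ 7.544, σ ≈ 0.702

If T ~ Lognormal(μ,σ) then ln T ~ Normal(μ,σ), so the p-quantile of ln T is μ + z_p·σ.
ln(553) = 6.315 and ln(1890) = 7.544; z_{0.04} = -1.751, z_{0.5} = 0.
σ = (7.544 − 6.315)/(0 − (-1.751)) = 0.702.
μ = 6.315 − (-1.751)·0.702 = 7.544.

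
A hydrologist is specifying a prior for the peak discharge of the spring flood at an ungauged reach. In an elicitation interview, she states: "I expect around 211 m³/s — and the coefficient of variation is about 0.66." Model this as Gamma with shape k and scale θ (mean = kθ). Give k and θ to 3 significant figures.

For Gamma(k, scale θ): mean = kθ, variance = kθ², so CV = 1/√k.
CV = 0.66, hence k = 1/CV² = 2.3.
Then θ = mean/k = 211/2.3 = 91.9.

k ≈ 2.3, θ ≈ 91.9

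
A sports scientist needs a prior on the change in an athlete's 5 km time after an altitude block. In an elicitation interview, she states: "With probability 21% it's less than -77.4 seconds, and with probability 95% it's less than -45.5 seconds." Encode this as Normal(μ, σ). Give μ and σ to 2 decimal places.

For Normal(μ,σ), the p-quantile is μ + z_p·σ. Here z_{0.21} = -0.8064, z_{0.95} = 1.645.
So -77.4 = μ − 0.8064σ and -45.5 = μ + 1.645σ.
Subtracting: σ = (-45.5 − -77.4)/(1.645 − (-0.8064)) = 13.01.
Then μ = -77.4 − (-0.8064)·13.01 = -66.91.

μ = -66.91, σ = 13.01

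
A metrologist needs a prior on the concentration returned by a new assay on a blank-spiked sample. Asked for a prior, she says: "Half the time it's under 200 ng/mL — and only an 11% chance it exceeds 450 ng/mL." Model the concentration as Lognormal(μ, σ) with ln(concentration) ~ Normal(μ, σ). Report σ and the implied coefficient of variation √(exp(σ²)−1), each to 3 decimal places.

If T ~ Lognormal(μ,σ) then ln T ~ Normal(μ,σ), so the p-quantile of ln T is μ + z_p·σ.
ln(200) = 5.298 and ln(450) = 6.109; z_{0.5} = 0, z_{0.89} = 1.227.
σ = (6.109 − 5.298)/(1.227 − (0)) = 0.661.
μ = 5.298 − (0)·0.661 = 5.298.
CV = √(exp(σ²)−1) = √(exp(0.4371)−1) = 0.740.

σ ≈ 0.661, CV ≈ 0.740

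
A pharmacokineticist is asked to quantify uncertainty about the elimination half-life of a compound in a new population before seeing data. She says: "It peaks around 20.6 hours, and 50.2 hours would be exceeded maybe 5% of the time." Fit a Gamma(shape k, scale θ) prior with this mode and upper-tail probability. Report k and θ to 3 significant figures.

Gamma(k,θ) with k>1 has mode (k−1)θ, so θ = 20.6/(k−1).
Need P(X < 50.2) = 0.95 with θ tied to k this way. Start at k = 2, θ = 20.6: P(X<50.2) ≈ 0.700.
Too low — raise k to concentrate. Iterating converges to k ≈ 4.43.
Then θ = 20.6/(4.43−1) ≈ 6.

k ≈ 4.43, θ ≈ 6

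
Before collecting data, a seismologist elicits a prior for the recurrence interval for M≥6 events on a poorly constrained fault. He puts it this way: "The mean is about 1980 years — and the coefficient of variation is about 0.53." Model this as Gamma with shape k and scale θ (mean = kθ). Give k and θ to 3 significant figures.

For Gamma(k, scale θ): mean = kθ, variance = kθ², so CV = 1/√k.
CV = 0.53, hence k = 1/CV² = 3.56.
Then θ = mean/k = 1980/3.56 = 556.

k ≈ 3.56, θ ≈ 556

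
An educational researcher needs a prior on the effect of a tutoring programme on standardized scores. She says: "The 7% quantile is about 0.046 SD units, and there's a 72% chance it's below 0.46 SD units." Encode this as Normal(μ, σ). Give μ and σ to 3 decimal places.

μ = 0.343, σ = 0.201

For Normal(μ,σ), the p-quantile is μ + z_p·σ. Here z_{0.07} = -1.476, z_{0.72} = 0.5828.
So 0.046 = μ − 1.476σ and 0.46 = μ + 0.5828σ.
Subtracting: σ = (0.46 − 0.046)/(0.5828 − (-1.476)) = 0.201.
Then μ = 0.046 − (-1.476)·0.201 = 0.343.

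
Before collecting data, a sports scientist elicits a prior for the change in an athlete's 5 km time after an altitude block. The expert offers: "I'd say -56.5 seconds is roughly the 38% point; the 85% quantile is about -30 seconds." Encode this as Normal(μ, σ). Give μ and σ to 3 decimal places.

μ = -50.467, σ = 19.748

For Normal(μ,σ), the p-quantile is μ + z_p·σ. Here z_{0.38} = -0.3055, z_{0.85} = 1.036.
So -56.5 = μ − 0.3055σ and -30 = μ + 1.036σ.
Subtracting: σ = (-30 − -56.5)/(1.036 − (-0.3055)) = 19.748.
Then μ = -56.5 − (-0.3055)·19.748 = -50.467.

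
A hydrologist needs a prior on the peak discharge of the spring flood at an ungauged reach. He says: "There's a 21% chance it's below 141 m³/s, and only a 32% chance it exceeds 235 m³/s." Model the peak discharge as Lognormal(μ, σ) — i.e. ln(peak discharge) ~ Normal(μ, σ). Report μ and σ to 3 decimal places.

μ ≈ 5.272, σ ≈ 0.401

If T ~ Lognormal(μ,σ) then ln T ~ Normal(μ,σ), so the p-quantile of ln T is μ + z_p·σ.
ln(141) = 4.949 and ln(235) = 5.46; z_{0.21} = -0.8064, z_{0.68} = 0.4677.
σ = (5.46 − 4.949)/(0.4677 − (-0.8064)) = 0.401.
μ = 4.949 − (-0.8064)·0.401 = 5.272.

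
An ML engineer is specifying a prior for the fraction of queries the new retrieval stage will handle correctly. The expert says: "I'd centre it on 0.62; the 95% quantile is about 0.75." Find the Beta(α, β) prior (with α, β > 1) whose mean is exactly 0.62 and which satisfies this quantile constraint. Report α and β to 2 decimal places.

α ≈ 21.43, β ≈ 13.13

With mean 0.62 fixed, write α = 0.62s, β = 0.38s where s = α+β.
Need P(θ < 0.75) = 0.95 under Beta(0.62s, 0.38s). Normal approximation: (q−m)/√(m(1−m)/s) ≈ z_{0.95} = 1.64, so s ≈ 0.62·0.38·(1.64)²/(0.75−0.62)² = 37.7.
At s = 37.7: P(θ<0.75) ≈ 0.957. Adjusting to match 0.95 gives s ≈ 34.56.
So α = 0.62·34.56 ≈ 21.43, β = 0.38·34.56 ≈ 13.13.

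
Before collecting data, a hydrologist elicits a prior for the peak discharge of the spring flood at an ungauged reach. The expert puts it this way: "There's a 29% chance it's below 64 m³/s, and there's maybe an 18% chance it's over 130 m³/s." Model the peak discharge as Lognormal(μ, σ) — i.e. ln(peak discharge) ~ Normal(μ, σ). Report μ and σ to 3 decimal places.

If T ~ Lognormal(μ,σ) then ln T ~ Normal(μ,σ), so the p-quantile of ln T is μ + z_p·σ.
ln(64) = 4.159 and ln(130) = 4.868; z_{0.29} = -0.5534, z_{0.82} = 0.9154.
σ = (4.868 − 4.159)/(0.9154 − (-0.5534)) = 0.482.
μ = 4.159 − (-0.5534)·0.482 = 4.426.

μ ≈ 4.426, σ ≈ 0.482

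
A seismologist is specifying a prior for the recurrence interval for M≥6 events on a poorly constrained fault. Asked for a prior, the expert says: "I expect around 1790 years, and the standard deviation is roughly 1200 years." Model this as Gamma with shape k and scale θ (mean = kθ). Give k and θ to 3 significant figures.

For Gamma(k, scale θ): mean = kθ, variance = kθ², so CV = 1/√k.
CV = SD/mean = 1200/1790 = 0.6704, hence k = 1/CV² = 2.23.
Then θ = mean/k = 1790/2.23 = 804.

k ≈ 2.23, θ ≈ 804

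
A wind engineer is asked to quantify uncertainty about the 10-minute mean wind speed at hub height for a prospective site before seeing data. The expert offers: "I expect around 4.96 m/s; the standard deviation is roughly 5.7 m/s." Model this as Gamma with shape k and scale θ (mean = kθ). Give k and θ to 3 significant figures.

For Gamma(k, scale θ): mean = kθ, variance = kθ², so CV = 1/√k.
CV = SD/mean = 5.7/4.96 = 1.149, hence k = 1/CV² = 0.757.
Then θ = mean/k = 4.96/0.757 = 6.55.

k ≈ 0.757, θ ≈ 6.55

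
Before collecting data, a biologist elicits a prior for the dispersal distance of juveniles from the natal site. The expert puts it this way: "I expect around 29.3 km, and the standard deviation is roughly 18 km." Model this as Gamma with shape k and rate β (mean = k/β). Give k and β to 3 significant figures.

For Gamma(k, rate β): mean = k/β, variance = k/β², so CV = 1/√k.
CV = SD/mean = 18/29.3 = 0.6143, hence k = 1/CV² = 2.65.
Then β = k/mean = 2.65/29.3 = 0.0904.

k ≈ 2.65, β ≈ 0.0904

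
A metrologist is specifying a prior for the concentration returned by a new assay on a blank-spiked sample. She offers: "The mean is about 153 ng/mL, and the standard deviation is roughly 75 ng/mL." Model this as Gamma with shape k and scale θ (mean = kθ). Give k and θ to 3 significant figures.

For Gamma(k, scale θ): mean = kθ, variance = kθ², so CV = 1/√k.
CV = SD/mean = 75/153 = 0.4902, hence k = 1/CV² = 4.16.
Then θ = mean/k = 153/4.16 = 36.8.

k ≈ 4.16, θ ≈ 36.8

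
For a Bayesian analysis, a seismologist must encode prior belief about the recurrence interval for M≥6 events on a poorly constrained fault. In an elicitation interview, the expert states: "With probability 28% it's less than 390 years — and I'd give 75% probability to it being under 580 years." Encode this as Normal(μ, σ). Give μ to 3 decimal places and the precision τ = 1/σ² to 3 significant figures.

μ = 478.075, τ = 4.38e-05

For Normal(μ,σ), the p-quantile is μ + z_p·σ. Here z_{0.28} = -0.5828, z_{0.75} = 0.6745.
So 390 = μ − 0.5828σ and 580 = μ + 0.6745σ.
Subtracting: σ = (580 − 390)/(0.6745 − (-0.5828)) = 151.114.
Then μ = 390 − (-0.5828)·151.114 = 478.075.
Precision τ = 1/σ² = 1/151.1² = 4.38e-05.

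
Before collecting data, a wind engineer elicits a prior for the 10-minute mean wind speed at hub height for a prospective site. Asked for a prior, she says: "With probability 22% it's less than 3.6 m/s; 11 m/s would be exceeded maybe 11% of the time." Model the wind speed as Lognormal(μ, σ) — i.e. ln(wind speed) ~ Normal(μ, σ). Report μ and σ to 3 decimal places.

μ ≈ 1.712, σ ≈ 0.559

If T ~ Lognormal(μ,σ) then ln T ~ Normal(μ,σ), so the p-quantile of ln T is μ + z_p·σ.
ln(3.6) = 1.281 and ln(11) = 2.398; z_{0.22} = -0.7722, z_{0.89} = 1.227.
σ = (2.398 − 1.281)/(1.227 − (-0.7722)) = 0.559.
μ = 1.281 − (-0.7722)·0.559 = 1.712.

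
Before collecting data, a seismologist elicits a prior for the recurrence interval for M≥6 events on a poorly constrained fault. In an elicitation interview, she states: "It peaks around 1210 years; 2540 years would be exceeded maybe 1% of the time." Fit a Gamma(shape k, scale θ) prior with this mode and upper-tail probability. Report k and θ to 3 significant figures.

k ≈ 9.85, θ ≈ 137

Gamma(k,θ) with k>1 has mode (k−1)θ, so θ = 1210/(k−1).
Need P(X < 2540) = 0.99 with θ tied to k this way. Start at k = 2, θ = 1210: P(X<2540) ≈ 0.620.
Too low — raise k to concentrate. Iterating converges to k ≈ 9.85.
Then θ = 1210/(9.85−1) ≈ 137.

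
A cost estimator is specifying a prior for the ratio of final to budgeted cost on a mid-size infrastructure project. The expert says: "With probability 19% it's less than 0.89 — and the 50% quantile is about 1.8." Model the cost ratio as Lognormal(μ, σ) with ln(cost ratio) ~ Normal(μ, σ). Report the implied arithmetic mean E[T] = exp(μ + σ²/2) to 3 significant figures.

E[T] ≈ 2.48

If T ~ Lognormal(μ,σ) then ln T ~ Normal(μ,σ), so the p-quantile of ln T is μ + z_p·σ.
ln(0.89) = -0.1165 and ln(1.8) = 0.5878; z_{0.19} = -0.8779, z_{0.5} = 0.
σ = (0.5878 − -0.1165)/(0 − (-0.8779)) = 0.802.
μ = -0.1165 − (-0.8779)·0.802 = 0.588.
E[T] = exp(μ + σ²/2) = exp(0.588 + 0.3218) = 2.48.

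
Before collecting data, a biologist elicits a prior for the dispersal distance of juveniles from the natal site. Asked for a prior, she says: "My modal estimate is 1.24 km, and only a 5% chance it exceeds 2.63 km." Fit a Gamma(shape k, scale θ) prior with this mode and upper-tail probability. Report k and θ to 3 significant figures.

k ≈ 5.88, θ ≈ 0.254

Gamma(k,θ) with k>1 has mode (k−1)θ, so θ = 1.24/(k−1).
Need P(X < 2.63) = 0.95 with θ tied to k this way. Start at k = 2, θ = 1.24: P(X<2.63) ≈ 0.626.
Too low — raise k to concentrate. Iterating converges to k ≈ 5.88.
Then θ = 1.24/(5.88−1) ≈ 0.254.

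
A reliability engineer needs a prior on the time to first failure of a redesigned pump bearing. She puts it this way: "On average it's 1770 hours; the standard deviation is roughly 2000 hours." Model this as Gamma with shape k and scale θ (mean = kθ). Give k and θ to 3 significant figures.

For Gamma(k, scale θ): mean = kθ, variance = kθ², so CV = 1/√k.
CV = SD/mean = 2000/1770 = 1.13, hence k = 1/CV² = 0.783.
Then θ = mean/k = 1770/0.783 = 2260.

k ≈ 0.783, θ ≈ 2260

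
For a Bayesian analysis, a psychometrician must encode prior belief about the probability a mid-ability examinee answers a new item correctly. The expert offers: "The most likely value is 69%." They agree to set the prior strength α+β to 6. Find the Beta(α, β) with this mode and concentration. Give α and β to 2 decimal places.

α = 3.76, β = 2.24

For α,β > 1 the Beta mode is (α−1)/(α+β−2). With α+β = 6, the mode is (α−1)/4.
Set (α−1)/4 = 0.69 → α = 1 + 0.69·4 = 3.76.
β = 6 − α = 2.24.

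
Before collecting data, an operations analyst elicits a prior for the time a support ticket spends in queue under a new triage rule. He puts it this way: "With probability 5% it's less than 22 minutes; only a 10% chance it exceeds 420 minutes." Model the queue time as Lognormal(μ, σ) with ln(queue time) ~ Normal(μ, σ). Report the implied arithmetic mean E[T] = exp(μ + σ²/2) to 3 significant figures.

If T ~ Lognormal(μ,σ) then ln T ~ Normal(μ,σ), so the p-quantile of ln T is μ + z_p·σ.
ln(22) = 3.091 and ln(420) = 6.04; z_{0.05} = -1.645, z_{0.9} = 1.282.
σ = (6.04 − 3.091)/(1.282 − (-1.645)) = 1.008.
μ = 3.091 − (-1.645)·1.008 = 4.749.
E[T] = exp(μ + σ²/2) = exp(4.749 + 0.5078) = 192 minutes.

E[T] ≈ 192 minutes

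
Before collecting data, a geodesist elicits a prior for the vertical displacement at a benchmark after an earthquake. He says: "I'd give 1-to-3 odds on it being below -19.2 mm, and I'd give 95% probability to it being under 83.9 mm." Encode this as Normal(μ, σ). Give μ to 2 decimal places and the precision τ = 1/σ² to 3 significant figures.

μ = 10.78, τ = 0.000506

The p-quantile of Normal(μ,σ) is μ + z_p·σ, with z_{0.25} = -0.6745 and z_{0.95} = 1.645.
Eliminate σ: μ = (z₂·x₁ − z₁·x₂)/(z₂ − z₁) = (1.645·-19.2 − (-0.6745)·83.9)/2.319 = 10.78.
Then σ = (x₂ − x₁)/(z₂ − z₁) = (83.9 − -19.2)/2.319 = 44.45.
Precision τ = 1/σ² = 1/44.45² = 0.000506.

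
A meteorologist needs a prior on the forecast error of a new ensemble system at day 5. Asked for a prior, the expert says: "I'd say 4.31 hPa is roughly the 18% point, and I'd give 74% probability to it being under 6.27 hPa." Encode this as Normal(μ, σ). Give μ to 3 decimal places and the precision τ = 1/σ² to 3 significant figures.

For Normal(μ,σ), the p-quantile is μ + z_p·σ. Here z_{0.18} = -0.9154, z_{0.74} = 0.6433.
So 4.31 = μ − 0.9154σ and 6.27 = μ + 0.6433σ.
Subtracting: σ = (6.27 − 4.31)/(0.6433 − (-0.9154)) = 1.257.
Then μ = 4.31 − (-0.9154)·1.257 = 5.461.
Precision τ = 1/σ² = 1/1.257² = 0.632.

μ = 5.461, τ = 0.632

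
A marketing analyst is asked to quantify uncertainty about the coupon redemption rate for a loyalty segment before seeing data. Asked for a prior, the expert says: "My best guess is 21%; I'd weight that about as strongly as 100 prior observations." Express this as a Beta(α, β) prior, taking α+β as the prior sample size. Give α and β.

α = 21, β = 79

Under the effective-sample-size interpretation, Beta(α, β) has prior mean α/(α+β) and prior sample size α+β.
So α+β = 100 and α/(α+β) = 0.21, giving α = 0.21·100 = 21 and β = 100 − 21 = 79.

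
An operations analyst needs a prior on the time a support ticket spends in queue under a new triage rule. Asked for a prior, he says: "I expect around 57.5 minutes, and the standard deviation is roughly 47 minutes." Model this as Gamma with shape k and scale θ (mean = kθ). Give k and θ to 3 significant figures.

For Gamma(k, scale θ): mean = kθ, variance = kθ², so CV = 1/√k.
CV = SD/mean = 47/57.5 = 0.8174, hence k = 1/CV² = 1.5.
Then θ = mean/k = 57.5/1.5 = 38.4.

k ≈ 1.5, θ ≈ 38.4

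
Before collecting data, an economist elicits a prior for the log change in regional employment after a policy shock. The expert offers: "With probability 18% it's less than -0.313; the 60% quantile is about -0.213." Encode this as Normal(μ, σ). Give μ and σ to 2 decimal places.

μ = -0.23, σ = 0.09

The p-quantile of Normal(μ,σ) is μ + z_p·σ, with z_{0.18} = -0.9154 and z_{0.6} = 0.2533.
Eliminate σ: μ = (z₂·x₁ − z₁·x₂)/(z₂ − z₁) = (0.2533·-0.313 − (-0.9154)·-0.213)/1.169 = -0.23.
Then σ = (x₂ − x₁)/(z₂ − z₁) = (-0.213 − -0.313)/1.169 = 0.09.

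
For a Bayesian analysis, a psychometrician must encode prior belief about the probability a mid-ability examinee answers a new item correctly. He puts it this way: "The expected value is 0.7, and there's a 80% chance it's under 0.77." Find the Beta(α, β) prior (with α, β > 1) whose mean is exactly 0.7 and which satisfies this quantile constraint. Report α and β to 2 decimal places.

α ≈ 21.89, β ≈ 9.38

With mean 0.7 fixed, write α = 0.7s, β = 0.3s where s = α+β.
Need P(θ < 0.77) = 0.8 under Beta(0.7s, 0.3s). Normal approximation: (q−m)/√(m(1−m)/s) ≈ z_{0.8} = 0.842, so s ≈ 0.7·0.3·(0.842)²/(0.77−0.7)² = 30.4.
At s = 30.4: P(θ<0.77) ≈ 0.796. Adjusting to match 0.8 gives s ≈ 31.28.
So α = 0.7·31.28 ≈ 21.89, β = 0.3·31.28 ≈ 9.38.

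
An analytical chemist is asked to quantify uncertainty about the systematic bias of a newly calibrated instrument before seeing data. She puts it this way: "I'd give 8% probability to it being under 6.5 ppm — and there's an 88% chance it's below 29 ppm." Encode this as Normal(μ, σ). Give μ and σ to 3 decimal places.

μ = 18.753, σ = 8.721

For Normal(μ,σ), the p-quantile is μ + z_p·σ. Here z_{0.08} = -1.405, z_{0.88} = 1.175.
So 6.5 = μ − 1.405σ and 29 = μ + 1.175σ.
Subtracting: σ = (29 − 6.5)/(1.175 − (-1.405)) = 8.721.
Then μ = 6.5 − (-1.405)·8.721 = 18.753.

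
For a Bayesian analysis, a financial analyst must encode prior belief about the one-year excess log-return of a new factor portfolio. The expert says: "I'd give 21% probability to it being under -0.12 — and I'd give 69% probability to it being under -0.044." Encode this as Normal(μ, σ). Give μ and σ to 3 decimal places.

For Normal(μ,σ), the p-quantile is μ + z_p·σ. Here z_{0.21} = -0.8064, z_{0.69} = 0.4959.
So -0.12 = μ − 0.8064σ and -0.044 = μ + 0.4959σ.
Subtracting: σ = (-0.044 − -0.12)/(0.4959 − (-0.8064)) = 0.058.
Then μ = -0.12 − (-0.8064)·0.058 = -0.073.

μ = -0.073, σ = 0.058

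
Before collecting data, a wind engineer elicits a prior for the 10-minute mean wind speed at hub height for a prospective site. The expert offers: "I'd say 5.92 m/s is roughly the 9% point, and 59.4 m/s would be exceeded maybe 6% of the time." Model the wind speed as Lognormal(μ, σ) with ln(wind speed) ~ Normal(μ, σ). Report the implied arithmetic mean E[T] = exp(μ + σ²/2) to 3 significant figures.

E[T] ≈ 23.6 m/s

If T ~ Lognormal(μ,σ) then ln T ~ Normal(μ,σ), so the p-quantile of ln T is μ + z_p·σ.
ln(5.92) = 1.778 and ln(59.4) = 4.084; z_{0.09} = -1.341, z_{0.94} = 1.555.
σ = (4.084 − 1.778)/(1.555 − (-1.341)) = 0.796.
μ = 1.778 − (-1.341)·0.796 = 2.846.
E[T] = exp(μ + σ²/2) = exp(2.846 + 0.3171) = 23.6 m/s.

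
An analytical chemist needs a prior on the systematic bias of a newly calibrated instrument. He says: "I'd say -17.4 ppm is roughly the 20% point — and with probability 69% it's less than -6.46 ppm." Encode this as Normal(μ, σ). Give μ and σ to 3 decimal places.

The p-quantile of Normal(μ,σ) is μ + z_p·σ, with z_{0.2} = -0.8416 and z_{0.69} = 0.4959.
Eliminate σ: μ = (z₂·x₁ − z₁·x₂)/(z₂ − z₁) = (0.4959·-17.4 − (-0.8416)·-6.46)/1.337 = -10.516.
Then σ = (x₂ − x₁)/(z₂ − z₁) = (-6.46 − -17.4)/1.337 = 8.180.

μ = -10.516, σ = 8.180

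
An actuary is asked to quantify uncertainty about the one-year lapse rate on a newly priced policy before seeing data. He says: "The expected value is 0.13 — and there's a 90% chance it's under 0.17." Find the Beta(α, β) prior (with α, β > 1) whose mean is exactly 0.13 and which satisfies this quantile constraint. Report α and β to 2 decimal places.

With mean 0.13 fixed, write α = 0.13s, β = 0.87s where s = α+β.
Need P(θ < 0.17) = 0.9 under Beta(0.13s, 0.87s). Normal approximation: (q−m)/√(m(1−m)/s) ≈ z_{0.9} = 1.28, so s ≈ 0.13·0.87·(1.28)²/(0.17−0.13)² = 116.1.
At s = 116.1: P(θ<0.17) ≈ 0.895. Adjusting to match 0.9 gives s ≈ 122.30.
So α = 0.13·122.30 ≈ 15.90, β = 0.87·122.30 ≈ 106.40.

α ≈ 15.90, β ≈ 106.40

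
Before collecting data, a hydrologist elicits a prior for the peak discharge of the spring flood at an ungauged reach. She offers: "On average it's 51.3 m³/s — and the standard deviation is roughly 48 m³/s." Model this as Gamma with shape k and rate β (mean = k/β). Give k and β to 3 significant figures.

For Gamma(k, rate β): mean = k/β, variance = k/β², so CV = 1/√k.
CV = SD/mean = 48/51.3 = 0.9357, hence k = 1/CV² = 1.14.
Then β = k/mean = 1.14/51.3 = 0.0223.

k ≈ 1.14, β ≈ 0.0223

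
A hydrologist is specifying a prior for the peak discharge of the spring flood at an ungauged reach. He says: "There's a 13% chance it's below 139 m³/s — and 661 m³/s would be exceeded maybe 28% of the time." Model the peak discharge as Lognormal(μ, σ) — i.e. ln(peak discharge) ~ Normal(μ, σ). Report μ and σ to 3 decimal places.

μ ≈ 5.962, σ ≈ 0.912

If T ~ Lognormal(μ,σ) then ln T ~ Normal(μ,σ), so the p-quantile of ln T is μ + z_p·σ.
ln(139) = 4.934 and ln(661) = 6.494; z_{0.13} = -1.126, z_{0.72} = 0.5828.
σ = (6.494 − 4.934)/(0.5828 − (-1.126)) = 0.912.
μ = 4.934 − (-1.126)·0.912 = 5.962.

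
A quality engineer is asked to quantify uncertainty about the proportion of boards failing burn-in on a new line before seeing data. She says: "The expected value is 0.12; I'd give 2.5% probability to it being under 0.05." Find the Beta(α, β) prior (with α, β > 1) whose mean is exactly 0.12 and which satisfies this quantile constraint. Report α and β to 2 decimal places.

With mean 0.12 fixed, write α = 0.12s, β = 0.88s where s = α+β.
Need P(θ < 0.05) = 0.025 under Beta(0.12s, 0.88s). Normal approximation: (q−m)/√(m(1−m)/s) ≈ z_{0.025} = -1.96, so s ≈ 0.12·0.88·(-1.96)²/(0.05−0.12)² = 82.8.
At s = 82.8: P(θ<0.05) ≈ 0.008. Adjusting to match 0.025 gives s ≈ 57.22.
So α = 0.12·57.22 ≈ 6.87, β = 0.88·57.22 ≈ 50.35.

α ≈ 6.87, β ≈ 50.35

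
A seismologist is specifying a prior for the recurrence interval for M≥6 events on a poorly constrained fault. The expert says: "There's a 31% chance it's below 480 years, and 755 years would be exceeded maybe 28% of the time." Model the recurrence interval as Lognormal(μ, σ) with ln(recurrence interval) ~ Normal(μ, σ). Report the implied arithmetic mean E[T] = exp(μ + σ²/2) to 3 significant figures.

E[T] ≈ 646 years

If T ~ Lognormal(μ,σ) then ln T ~ Normal(μ,σ), so the p-quantile of ln T is μ + z_p·σ.
ln(480) = 6.174 and ln(755) = 6.627; z_{0.31} = -0.4959, z_{0.72} = 0.5828.
σ = (6.627 − 6.174)/(0.5828 − (-0.4959)) = 0.420.
μ = 6.174 − (-0.4959)·0.420 = 6.382.
E[T] = exp(μ + σ²/2) = exp(6.382 + 0.0882) = 646 years.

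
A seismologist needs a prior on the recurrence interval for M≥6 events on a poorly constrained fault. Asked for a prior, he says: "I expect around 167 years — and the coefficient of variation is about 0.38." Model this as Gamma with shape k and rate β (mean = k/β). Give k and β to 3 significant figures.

k ≈ 6.93, β ≈ 0.0415

For Gamma(k, rate β): mean = k/β, variance = k/β², so CV = 1/√k.
CV = 0.38, hence k = 1/CV² = 6.93.
Then β = k/mean = 6.93/167 = 0.0415.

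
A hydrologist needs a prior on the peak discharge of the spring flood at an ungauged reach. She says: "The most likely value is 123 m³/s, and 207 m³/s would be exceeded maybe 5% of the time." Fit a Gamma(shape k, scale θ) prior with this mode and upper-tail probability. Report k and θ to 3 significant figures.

Gamma(k,θ) with k>1 has mode (k−1)θ, so θ = 123/(k−1).
Need P(X < 207) = 0.95 with θ tied to k this way. Start at k = 2, θ = 123: P(X<207) ≈ 0.501.
Too low — raise k to concentrate. Iterating converges to k ≈ 11.3.
Then θ = 123/(11.3−1) ≈ 11.9.

k ≈ 11.3, θ ≈ 11.9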